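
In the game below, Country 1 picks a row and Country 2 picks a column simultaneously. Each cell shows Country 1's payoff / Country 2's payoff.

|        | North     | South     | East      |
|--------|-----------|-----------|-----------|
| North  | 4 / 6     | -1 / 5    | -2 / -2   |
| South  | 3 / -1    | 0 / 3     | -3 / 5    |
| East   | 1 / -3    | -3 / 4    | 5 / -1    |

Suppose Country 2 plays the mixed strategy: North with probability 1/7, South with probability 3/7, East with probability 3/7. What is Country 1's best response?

East

Compute Country 1's expected payoff from each pure strategy against the given mix.
North: (1/7)·4 + (3/7)·(-1) + (3/7)·(-2) = -5/7
South: (1/7)·3 + (3/7)·0 + (3/7)·(-3) = -6/7
East: (1/7)·1 + (3/7)·(-3) + (3/7)·5 = 1
Highest expected payoff is 1, from East.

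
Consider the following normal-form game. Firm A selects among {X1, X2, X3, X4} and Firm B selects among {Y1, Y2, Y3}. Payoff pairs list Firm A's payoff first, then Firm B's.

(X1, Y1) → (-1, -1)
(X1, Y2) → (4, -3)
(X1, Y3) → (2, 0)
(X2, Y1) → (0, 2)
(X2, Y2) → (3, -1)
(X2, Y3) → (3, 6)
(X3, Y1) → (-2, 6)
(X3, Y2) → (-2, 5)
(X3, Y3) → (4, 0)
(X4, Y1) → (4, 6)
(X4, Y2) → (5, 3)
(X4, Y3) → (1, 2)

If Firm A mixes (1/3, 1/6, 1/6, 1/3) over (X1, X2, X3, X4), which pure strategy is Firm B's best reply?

Firm B's best reply maximizes expected payoff against the mix.
Y1: (1/3)·(-1) + (1/6)·2 + (1/6)·6 + (1/3)·6 = 3
Y2: (1/3)·(-3) + (1/6)·(-1) + (1/6)·5 + (1/3)·3 = 2/3
Y3: (1/3)·0 + (1/6)·6 + (1/6)·0 + (1/3)·2 = 5/3
Highest expected payoff is 3, from Y1.

Y1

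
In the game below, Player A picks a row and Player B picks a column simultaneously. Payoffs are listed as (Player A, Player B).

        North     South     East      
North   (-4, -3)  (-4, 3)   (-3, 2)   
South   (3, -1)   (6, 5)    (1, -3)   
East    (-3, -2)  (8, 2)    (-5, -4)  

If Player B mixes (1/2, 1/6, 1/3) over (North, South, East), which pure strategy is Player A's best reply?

South

Player A's best reply maximizes expected payoff against the mix.
North: (1/2)·(-4) + (1/6)·(-4) + (1/3)·(-3) = -11/3
South: (1/2)·3 + (1/6)·6 + (1/3)·1 = 17/6
East: (1/2)·(-3) + (1/6)·8 + (1/3)·(-5) = -11/6
Highest expected payoff is 17/6, from South.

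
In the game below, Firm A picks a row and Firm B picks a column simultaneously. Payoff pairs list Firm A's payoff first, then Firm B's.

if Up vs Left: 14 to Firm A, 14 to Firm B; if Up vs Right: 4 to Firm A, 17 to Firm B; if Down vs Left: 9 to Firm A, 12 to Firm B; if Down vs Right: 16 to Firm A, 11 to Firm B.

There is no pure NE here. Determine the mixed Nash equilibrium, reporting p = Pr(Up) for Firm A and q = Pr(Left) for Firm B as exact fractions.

Each player's mixing probability is pinned down by making the *other* player indifferent.
Firm B indifferent between Left and Right: p·14 + (1−p)·12 = p·17 + (1−p)·11 ⟹ 12 + 2p = 11 + 6p ⟹ p = 1/4.
Firm A indifferent between Up and Down: q·14 + (1−q)·4 = q·9 + (1−q)·16 ⟹ 4 + 10q = 16 + (-7)q ⟹ q = 12/17.

p = 1/4, q = 12/17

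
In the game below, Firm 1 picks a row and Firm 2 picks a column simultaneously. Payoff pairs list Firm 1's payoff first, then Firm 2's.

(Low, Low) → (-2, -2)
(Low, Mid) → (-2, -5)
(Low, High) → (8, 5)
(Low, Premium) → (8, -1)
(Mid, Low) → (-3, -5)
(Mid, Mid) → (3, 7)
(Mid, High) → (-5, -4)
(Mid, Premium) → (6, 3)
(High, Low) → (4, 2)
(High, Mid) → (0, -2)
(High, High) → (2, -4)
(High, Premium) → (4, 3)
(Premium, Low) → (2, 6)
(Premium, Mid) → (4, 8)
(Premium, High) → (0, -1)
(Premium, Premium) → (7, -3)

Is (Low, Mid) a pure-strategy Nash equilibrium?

No

Holding Firm 2 at Mid: Firm 1 gets -2 from Low but could get 4 by switching to Premium. Firm 1 has a profitable deviation.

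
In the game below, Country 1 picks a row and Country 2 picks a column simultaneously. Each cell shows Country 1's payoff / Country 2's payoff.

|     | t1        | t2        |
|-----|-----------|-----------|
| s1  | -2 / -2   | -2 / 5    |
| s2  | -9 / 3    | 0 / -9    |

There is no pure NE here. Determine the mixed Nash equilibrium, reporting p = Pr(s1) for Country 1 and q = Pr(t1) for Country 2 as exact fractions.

In a mixed NE each player is indifferent between their pure strategies, so the opponent's mix sets the indifference.
Country 2 indifferent between t1 and t2: p·(-2) + (1−p)·3 = p·5 + (1−p)·(-9) ⟹ 3 + (-5)p = (-9) + 14p ⟹ p = 12/19.
Country 1 indifferent between s1 and s2: q·(-2) + (1−q)·(-2) = q·(-9) + (1−q)·0 ⟹ (-2) + 0q = 0 + (-9)q ⟹ q = 2/9.

p = 12/19, q = 2/9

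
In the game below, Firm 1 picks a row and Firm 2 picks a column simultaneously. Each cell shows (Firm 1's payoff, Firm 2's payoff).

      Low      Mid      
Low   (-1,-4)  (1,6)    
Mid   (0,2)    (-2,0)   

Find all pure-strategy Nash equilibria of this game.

(Low, Mid) and (Mid, Low)

Find each player's best response to every opponent strategy; NE are the intersections.
Firm 1's best responses — vs Low: Mid (payoff 0); vs Mid: Low (payoff 1).
Firm 2's best responses — vs Low: Mid (payoff 6); vs Mid: Low (payoff 2).
Mutual best responses occur at (Low, Mid) and (Mid, Low); at each, neither player gains by switching.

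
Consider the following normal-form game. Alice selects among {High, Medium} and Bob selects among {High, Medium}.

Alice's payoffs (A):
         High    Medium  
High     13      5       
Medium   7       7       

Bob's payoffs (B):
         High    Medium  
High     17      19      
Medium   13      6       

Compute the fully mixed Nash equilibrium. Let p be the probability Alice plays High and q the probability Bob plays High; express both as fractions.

In a mixed NE each player is indifferent between their pure strategies, so the opponent's mix sets the indifference.
Bob indifferent between High and Medium: p·17 + (1−p)·13 = p·19 + (1−p)·6 ⟹ 13 + 4p = 6 + 13p ⟹ p = 7/9.
Alice indifferent between High and Medium: q·13 + (1−q)·5 = q·7 + (1−q)·7 ⟹ 5 + 8q = 7 + 0q ⟹ q = 1/4.

p = 7/9, q = 1/4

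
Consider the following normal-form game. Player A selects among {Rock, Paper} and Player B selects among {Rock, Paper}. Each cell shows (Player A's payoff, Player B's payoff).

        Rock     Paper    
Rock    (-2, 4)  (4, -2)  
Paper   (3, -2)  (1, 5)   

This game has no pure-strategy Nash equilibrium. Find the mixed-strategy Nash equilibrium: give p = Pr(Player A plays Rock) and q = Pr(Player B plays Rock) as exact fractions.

p = 7/13, q = 3/8

Each player's mixing probability is pinned down by making the *other* player indifferent.
Player B indifferent between Rock and Paper: p·4 + (1−p)·(-2) = p·(-2) + (1−p)·5 ⟹ (-2) + 6p = 5 + (-7)p ⟹ p = 7/13.
Player A indifferent between Rock and Paper: q·(-2) + (1−q)·4 = q·3 + (1−q)·1 ⟹ 4 + (-6)q = 1 + 2q ⟹ q = 3/8.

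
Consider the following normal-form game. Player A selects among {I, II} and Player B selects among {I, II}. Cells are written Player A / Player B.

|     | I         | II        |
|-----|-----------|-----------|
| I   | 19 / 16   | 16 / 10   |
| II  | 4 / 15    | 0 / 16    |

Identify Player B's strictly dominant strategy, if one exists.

No strictly dominant strategy

Check whether one of Player B's strategies beats all alternatives regardless of what the opponent does.
I is not dominant: against II, II gives 16 > 15.
II is not dominant: against I, I gives 16 > 10.
No single strategy is best against every opponent action.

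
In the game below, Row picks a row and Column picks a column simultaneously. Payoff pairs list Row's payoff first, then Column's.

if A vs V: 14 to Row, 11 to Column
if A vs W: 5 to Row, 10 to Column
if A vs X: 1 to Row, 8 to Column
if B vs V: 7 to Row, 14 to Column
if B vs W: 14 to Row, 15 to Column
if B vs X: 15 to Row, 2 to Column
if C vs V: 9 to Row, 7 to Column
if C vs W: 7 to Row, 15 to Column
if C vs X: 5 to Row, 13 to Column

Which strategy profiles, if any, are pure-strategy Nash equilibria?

(A, V) and (B, W)

Find each player's best response to every opponent strategy; NE are the intersections.
Row's best responses — vs V: A (payoff 14); vs W: B (payoff 14); vs X: B (payoff 15).
Column's best responses — vs A: V (payoff 11); vs B: W (payoff 15); vs C: W (payoff 15).
Mutual best responses occur at (A, V) and (B, W); at each, neither player gains by switching.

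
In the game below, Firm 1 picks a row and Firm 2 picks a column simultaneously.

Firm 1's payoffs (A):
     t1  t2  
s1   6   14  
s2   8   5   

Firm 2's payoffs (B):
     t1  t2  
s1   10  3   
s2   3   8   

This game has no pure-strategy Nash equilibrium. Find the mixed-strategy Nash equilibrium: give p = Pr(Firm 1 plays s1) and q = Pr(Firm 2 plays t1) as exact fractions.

Each player's mixing probability is pinned down by making the *other* player indifferent.
Firm 2 indifferent between t1 and t2: p·10 + (1−p)·3 = p·3 + (1−p)·8 ⟹ 3 + 7p = 8 + (-5)p ⟹ p = 5/12.
Firm 1 indifferent between s1 and s2: q·6 + (1−q)·14 = q·8 + (1−q)·5 ⟹ 14 + (-8)q = 5 + 3q ⟹ q = 9/11.

p = 5/12, q = 9/11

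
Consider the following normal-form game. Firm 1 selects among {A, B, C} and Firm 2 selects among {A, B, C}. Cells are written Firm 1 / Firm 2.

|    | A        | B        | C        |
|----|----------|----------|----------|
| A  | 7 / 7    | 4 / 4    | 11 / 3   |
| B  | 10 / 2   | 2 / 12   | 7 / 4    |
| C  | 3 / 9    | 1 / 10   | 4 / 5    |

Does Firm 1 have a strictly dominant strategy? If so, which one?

None

A strategy is strictly dominant if it gives Firm 1 a strictly higher payoff than every other strategy, against every choice by the opponent.
A is not dominant: against A, B gives 10 > 7.
B is not dominant: against B, A gives 4 > 2.
C is not dominant: against A, A gives 7 > 3.
No single strategy is best against every opponent action.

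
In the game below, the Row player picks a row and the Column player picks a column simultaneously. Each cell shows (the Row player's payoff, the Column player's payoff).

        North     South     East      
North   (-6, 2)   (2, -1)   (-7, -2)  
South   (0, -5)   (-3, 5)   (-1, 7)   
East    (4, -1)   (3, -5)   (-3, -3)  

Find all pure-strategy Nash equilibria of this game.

(South, East) and (East, North)

Find each player's best response to every opponent strategy; NE are the intersections.
The Row player's best responses — vs North: East (payoff 4); vs South: East (payoff 3); vs East: South (payoff -1).
The Column player's best responses — vs North: North (payoff 2); vs South: East (payoff 7); vs East: North (payoff -1).
Mutual best responses occur at (South, East) and (East, North); at each, neither player gains by switching.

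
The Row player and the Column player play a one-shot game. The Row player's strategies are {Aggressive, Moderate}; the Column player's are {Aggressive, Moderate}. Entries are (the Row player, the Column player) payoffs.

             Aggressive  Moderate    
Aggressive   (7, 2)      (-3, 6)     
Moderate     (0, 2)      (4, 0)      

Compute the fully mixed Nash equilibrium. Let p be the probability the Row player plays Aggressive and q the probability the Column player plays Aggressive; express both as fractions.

Each player's mixing probability is pinned down by making the *other* player indifferent.
The Column player indifferent between Aggressive and Moderate: p·2 + (1−p)·2 = p·6 + (1−p)·0 ⟹ 2 + 0p = 0 + 6p ⟹ p = 1/3.
The Row player indifferent between Aggressive and Moderate: q·7 + (1−q)·(-3) = q·0 + (1−q)·4 ⟹ (-3) + 10q = 4 + (-4)q ⟹ q = 1/2.

p = 1/3, q = 1/2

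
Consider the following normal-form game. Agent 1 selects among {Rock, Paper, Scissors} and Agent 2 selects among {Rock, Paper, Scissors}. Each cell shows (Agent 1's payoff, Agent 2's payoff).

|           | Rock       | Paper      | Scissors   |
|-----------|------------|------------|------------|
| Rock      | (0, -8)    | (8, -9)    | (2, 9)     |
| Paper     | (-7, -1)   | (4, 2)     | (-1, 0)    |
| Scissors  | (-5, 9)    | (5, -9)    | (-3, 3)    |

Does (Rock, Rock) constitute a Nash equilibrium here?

Holding Agent 2 at Rock: Agent 1 gets 0 from Rock, versus -7 from Paper, -5 from Scissors. No profitable deviation for Agent 1.
Holding Agent 1 at Rock: Agent 2 gets -8 from Rock but could get 9 by switching to Scissors. Agent 2 has a profitable deviation.

No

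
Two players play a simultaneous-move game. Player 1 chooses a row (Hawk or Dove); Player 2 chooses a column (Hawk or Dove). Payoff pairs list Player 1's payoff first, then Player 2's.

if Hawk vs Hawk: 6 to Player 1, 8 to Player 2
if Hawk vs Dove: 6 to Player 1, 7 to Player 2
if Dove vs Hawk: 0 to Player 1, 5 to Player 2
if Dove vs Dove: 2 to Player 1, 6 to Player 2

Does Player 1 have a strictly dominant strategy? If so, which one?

A strategy is strictly dominant if it gives Player 1 a strictly higher payoff than every other strategy, against every choice by the opponent.
Hawk strictly dominates: vs Hawk: 6 > 0; vs Dove: 6 > 2.

Hawk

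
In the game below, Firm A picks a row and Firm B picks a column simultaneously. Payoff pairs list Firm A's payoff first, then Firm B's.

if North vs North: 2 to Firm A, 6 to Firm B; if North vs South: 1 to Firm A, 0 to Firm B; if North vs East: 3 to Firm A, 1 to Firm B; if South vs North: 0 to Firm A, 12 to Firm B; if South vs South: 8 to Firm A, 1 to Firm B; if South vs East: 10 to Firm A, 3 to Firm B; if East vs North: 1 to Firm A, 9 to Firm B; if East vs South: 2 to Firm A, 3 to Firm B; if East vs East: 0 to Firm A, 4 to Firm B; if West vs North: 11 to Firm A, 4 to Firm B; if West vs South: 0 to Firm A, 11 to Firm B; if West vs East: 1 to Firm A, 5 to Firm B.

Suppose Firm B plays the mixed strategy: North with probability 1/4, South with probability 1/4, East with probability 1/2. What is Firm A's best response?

Firm A's best reply maximizes expected payoff against the mix.
North: (1/4)·2 + (1/4)·1 + (1/2)·3 = 9/4
South: (1/4)·0 + (1/4)·8 + (1/2)·10 = 7
East: (1/4)·1 + (1/4)·2 + (1/2)·0 = 3/4
West: (1/4)·11 + (1/4)·0 + (1/2)·1 = 13/4
Highest expected payoff is 7, from South.

South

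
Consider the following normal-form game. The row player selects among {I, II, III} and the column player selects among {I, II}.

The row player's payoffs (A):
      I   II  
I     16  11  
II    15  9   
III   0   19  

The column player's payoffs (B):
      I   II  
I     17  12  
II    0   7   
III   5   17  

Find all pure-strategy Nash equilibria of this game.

A profile is a Nash equilibrium when each player is best-responding to the other.
The row player's best responses — vs I: I (payoff 16); vs II: III (payoff 19).
The column player's best responses — vs I: I (payoff 17); vs II: II (payoff 7); vs III: II (payoff 17).
Mutual best responses occur at (I, I) and (III, II); at each, neither player gains by switching.

(I, I) and (III, II)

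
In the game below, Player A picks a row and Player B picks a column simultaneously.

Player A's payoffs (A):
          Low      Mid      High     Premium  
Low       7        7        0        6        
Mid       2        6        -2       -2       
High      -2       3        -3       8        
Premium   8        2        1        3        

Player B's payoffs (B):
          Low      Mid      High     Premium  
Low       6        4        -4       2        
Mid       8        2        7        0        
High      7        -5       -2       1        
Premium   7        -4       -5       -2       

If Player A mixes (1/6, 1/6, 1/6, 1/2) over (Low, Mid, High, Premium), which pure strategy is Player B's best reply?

Compute Player B's expected payoff from each pure strategy against the given mix.
Low: (1/6)·6 + (1/6)·8 + (1/6)·7 + (1/2)·7 = 7
Mid: (1/6)·4 + (1/6)·2 + (1/6)·(-5) + (1/2)·(-4) = -11/6
High: (1/6)·(-4) + (1/6)·7 + (1/6)·(-2) + (1/2)·(-5) = -7/3
Premium: (1/6)·2 + (1/6)·0 + (1/6)·1 + (1/2)·(-2) = -1/2
Highest expected payoff is 7, from Low.

Low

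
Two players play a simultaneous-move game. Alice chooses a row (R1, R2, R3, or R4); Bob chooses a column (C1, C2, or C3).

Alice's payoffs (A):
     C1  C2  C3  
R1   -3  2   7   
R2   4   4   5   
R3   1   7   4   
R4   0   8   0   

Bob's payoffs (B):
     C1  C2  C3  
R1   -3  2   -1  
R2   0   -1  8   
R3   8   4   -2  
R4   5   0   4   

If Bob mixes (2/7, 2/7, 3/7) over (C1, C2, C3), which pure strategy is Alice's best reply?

Compute Alice's expected payoff from each pure strategy against the given mix.
R1: (2/7)·(-3) + (2/7)·2 + (3/7)·7 = 19/7
R2: (2/7)·4 + (2/7)·4 + (3/7)·5 = 31/7
R3: (2/7)·1 + (2/7)·7 + (3/7)·4 = 4
R4: (2/7)·0 + (2/7)·8 + (3/7)·0 = 16/7
Highest expected payoff is 31/7, from R2.

R2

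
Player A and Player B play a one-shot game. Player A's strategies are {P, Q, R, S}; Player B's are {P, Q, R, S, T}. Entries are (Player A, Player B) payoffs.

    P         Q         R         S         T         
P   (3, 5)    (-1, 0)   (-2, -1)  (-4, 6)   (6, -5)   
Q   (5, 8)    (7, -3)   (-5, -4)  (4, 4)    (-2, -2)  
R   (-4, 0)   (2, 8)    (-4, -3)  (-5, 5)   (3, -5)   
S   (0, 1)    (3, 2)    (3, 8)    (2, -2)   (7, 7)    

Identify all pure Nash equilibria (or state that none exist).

(Q, P) and (S, R)

A profile is a Nash equilibrium when each player is best-responding to the other.
Player A's best responses — vs P: Q (payoff 5); vs Q: Q (payoff 7); vs R: S (payoff 3); vs S: Q (payoff 4); vs T: S (payoff 7).
Player B's best responses — vs P: S (payoff 6); vs Q: P (payoff 8); vs R: Q (payoff 8); vs S: R (payoff 8).
Mutual best responses occur at (Q, P) and (S, R); at each, neither player gains by switching.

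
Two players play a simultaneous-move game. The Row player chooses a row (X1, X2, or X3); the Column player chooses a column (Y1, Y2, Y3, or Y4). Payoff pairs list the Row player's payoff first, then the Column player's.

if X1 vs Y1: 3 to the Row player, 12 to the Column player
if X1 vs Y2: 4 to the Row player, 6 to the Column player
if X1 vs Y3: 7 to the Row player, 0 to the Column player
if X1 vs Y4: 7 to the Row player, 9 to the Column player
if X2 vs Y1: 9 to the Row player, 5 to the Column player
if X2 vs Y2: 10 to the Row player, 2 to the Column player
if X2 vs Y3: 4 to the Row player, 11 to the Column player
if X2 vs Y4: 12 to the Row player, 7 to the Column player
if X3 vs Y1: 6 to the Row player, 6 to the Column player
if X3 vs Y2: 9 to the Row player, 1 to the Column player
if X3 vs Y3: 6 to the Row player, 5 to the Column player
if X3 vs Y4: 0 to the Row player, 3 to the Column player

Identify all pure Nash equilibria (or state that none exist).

A profile is a Nash equilibrium when each player is best-responding to the other.
The Row player's best responses — vs Y1: X2 (payoff 9); vs Y2: X2 (payoff 10); vs Y3: X1 (payoff 7); vs Y4: X2 (payoff 12).
The Column player's best responses — vs X1: Y1 (payoff 12); vs X2: Y3 (payoff 11); vs X3: Y1 (payoff 6).
No cell has both players best-responding. For instance, the Row player's best reply to Y4 is X2, but against X2 the Column player prefers Y3 over Y4.

None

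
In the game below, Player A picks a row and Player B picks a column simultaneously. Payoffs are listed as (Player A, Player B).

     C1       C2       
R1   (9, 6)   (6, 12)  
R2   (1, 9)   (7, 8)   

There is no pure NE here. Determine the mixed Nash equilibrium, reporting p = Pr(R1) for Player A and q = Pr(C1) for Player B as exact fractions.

p = 1/7, q = 1/9

Each player's mixing probability is pinned down by making the *other* player indifferent.
Player B indifferent between C1 and C2: p·6 + (1−p)·9 = p·12 + (1−p)·8 ⟹ 9 + (-3)p = 8 + 4p ⟹ p = 1/7.
Player A indifferent between R1 and R2: q·9 + (1−q)·6 = q·1 + (1−q)·7 ⟹ 6 + 3q = 7 + (-6)q ⟹ q = 1/9.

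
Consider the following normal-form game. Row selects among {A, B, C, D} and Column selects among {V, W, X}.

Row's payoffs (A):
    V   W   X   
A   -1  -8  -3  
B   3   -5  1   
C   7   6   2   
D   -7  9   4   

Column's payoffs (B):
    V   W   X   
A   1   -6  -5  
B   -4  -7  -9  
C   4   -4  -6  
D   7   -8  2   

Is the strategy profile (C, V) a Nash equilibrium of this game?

Yes

Holding Column at V: Row gets 7 from C, versus -1 from A, 3 from B, -7 from D. No profitable deviation for Row.
Holding Row at C: Column gets 4 from V, versus -4 from W, -6 from X. No profitable deviation for Column either.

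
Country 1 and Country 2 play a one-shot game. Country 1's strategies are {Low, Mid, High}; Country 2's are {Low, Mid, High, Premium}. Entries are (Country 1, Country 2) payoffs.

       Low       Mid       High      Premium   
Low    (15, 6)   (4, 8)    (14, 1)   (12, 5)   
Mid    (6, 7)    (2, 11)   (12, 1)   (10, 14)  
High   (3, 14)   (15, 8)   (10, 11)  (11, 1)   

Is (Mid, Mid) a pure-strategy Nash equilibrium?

No

Holding Country 2 at Mid: Country 1 gets 2 from Mid but could get 15 by switching to High. Country 1 has a profitable deviation.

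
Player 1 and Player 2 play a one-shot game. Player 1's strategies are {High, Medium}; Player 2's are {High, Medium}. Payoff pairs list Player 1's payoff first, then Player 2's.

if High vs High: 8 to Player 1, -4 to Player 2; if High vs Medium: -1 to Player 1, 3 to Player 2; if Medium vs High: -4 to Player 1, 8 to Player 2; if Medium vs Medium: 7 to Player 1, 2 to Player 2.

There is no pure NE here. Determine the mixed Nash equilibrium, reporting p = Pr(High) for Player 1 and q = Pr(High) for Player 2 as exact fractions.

p = 6/13, q = 2/5

In a mixed NE each player is indifferent between their pure strategies, so the opponent's mix sets the indifference.
Player 2 indifferent between High and Medium: p·(-4) + (1−p)·8 = p·3 + (1−p)·2 ⟹ 8 + (-12)p = 2 + 1p ⟹ p = 6/13.
Player 1 indifferent between High and Medium: q·8 + (1−q)·(-1) = q·(-4) + (1−q)·7 ⟹ (-1) + 9q = 7 + (-11)q ⟹ q = 2/5.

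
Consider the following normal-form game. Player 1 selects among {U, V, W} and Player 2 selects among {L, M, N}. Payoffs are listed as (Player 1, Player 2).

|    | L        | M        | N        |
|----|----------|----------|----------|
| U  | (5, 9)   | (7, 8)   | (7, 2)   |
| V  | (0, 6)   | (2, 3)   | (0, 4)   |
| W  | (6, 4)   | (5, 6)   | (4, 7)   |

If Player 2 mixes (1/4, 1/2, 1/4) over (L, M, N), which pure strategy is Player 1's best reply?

Player 1's best reply maximizes expected payoff against the mix.
U: (1/4)·5 + (1/2)·7 + (1/4)·7 = 13/2
V: (1/4)·0 + (1/2)·2 + (1/4)·0 = 1
W: (1/4)·6 + (1/2)·5 + (1/4)·4 = 5
Highest expected payoff is 13/2, from U.

U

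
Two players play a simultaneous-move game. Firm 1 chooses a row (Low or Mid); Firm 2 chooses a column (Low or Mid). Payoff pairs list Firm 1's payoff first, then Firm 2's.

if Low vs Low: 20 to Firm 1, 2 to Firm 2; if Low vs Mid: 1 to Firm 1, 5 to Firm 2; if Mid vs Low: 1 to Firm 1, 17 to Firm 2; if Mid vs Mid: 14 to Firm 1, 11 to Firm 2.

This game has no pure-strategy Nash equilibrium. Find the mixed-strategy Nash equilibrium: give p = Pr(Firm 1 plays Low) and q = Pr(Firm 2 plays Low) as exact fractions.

In a mixed NE each player is indifferent between their pure strategies, so the opponent's mix sets the indifference.
Firm 2 indifferent between Low and Mid: p·2 + (1−p)·17 = p·5 + (1−p)·11 ⟹ 17 + (-15)p = 11 + (-6)p ⟹ p = 2/3.
Firm 1 indifferent between Low and Mid: q·20 + (1−q)·1 = q·1 + (1−q)·14 ⟹ 1 + 19q = 14 + (-13)q ⟹ q = 13/32.

p = 2/3, q = 13/32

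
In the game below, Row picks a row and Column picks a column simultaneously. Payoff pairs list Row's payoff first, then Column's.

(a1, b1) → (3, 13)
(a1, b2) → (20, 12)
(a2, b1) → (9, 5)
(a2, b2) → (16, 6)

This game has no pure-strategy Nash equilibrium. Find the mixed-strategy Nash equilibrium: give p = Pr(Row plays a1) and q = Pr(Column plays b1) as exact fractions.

p = 1/2, q = 2/5

Each player's mixing probability is pinned down by making the *other* player indifferent.
Column indifferent between b1 and b2: p·13 + (1−p)·5 = p·12 + (1−p)·6 ⟹ 5 + 8p = 6 + 6p ⟹ p = 1/2.
Row indifferent between a1 and a2: q·3 + (1−q)·20 = q·9 + (1−q)·16 ⟹ 20 + (-17)q = 16 + (-7)q ⟹ q = 2/5.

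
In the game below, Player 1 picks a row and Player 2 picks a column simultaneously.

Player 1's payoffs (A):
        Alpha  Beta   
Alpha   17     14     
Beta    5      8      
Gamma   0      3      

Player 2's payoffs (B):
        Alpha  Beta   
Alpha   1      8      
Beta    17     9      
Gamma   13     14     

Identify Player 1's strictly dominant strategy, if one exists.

Check whether one of Player 1's strategies beats all alternatives regardless of what the opponent does.
Alpha strictly dominates: vs Alpha: 17 > each of {5, 0}; vs Beta: 14 > each of {8, 3}.

Alpha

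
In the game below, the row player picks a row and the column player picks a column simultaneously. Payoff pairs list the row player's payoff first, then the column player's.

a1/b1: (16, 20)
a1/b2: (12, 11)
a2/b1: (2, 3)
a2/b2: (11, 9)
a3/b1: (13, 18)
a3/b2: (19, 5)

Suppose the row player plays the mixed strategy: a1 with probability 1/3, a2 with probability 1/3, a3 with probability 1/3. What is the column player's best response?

b1

The column player's best reply maximizes expected payoff against the mix.
b1: (1/3)·20 + (1/3)·3 + (1/3)·18 = 41/3
b2: (1/3)·11 + (1/3)·9 + (1/3)·5 = 25/3
Highest expected payoff is 41/3, from b1.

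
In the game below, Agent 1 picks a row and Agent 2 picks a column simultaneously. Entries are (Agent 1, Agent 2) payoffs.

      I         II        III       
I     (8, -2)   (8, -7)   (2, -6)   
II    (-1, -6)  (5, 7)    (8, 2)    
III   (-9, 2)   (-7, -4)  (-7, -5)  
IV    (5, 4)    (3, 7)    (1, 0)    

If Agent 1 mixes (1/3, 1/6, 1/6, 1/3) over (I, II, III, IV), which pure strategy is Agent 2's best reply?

Agent 2's best reply maximizes expected payoff against the mix.
I: (1/3)·(-2) + (1/6)·(-6) + (1/6)·2 + (1/3)·4 = 0
II: (1/3)·(-7) + (1/6)·7 + (1/6)·(-4) + (1/3)·7 = 1/2
III: (1/3)·(-6) + (1/6)·2 + (1/6)·(-5) + (1/3)·0 = -5/2
Highest expected payoff is 1/2, from II.

II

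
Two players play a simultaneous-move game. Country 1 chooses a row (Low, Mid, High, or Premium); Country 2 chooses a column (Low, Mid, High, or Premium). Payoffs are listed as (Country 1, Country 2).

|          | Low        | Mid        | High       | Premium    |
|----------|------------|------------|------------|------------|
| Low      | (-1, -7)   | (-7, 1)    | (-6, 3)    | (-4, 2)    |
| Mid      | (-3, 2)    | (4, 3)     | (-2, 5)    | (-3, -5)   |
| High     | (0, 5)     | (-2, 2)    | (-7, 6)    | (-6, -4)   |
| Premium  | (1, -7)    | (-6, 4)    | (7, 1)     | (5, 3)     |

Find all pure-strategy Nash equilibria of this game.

Find each player's best response to every opponent strategy; NE are the intersections.
Country 1's best responses — vs Low: Premium (payoff 1); vs Mid: Mid (payoff 4); vs High: Premium (payoff 7); vs Premium: Premium (payoff 5).
Country 2's best responses — vs Low: High (payoff 3); vs Mid: High (payoff 5); vs High: High (payoff 6); vs Premium: Mid (payoff 4).
No cell has both players best-responding. For instance, Country 1's best reply to Mid is Mid, but against Mid Country 2 prefers High over Mid.

No pure-strategy Nash equilibrium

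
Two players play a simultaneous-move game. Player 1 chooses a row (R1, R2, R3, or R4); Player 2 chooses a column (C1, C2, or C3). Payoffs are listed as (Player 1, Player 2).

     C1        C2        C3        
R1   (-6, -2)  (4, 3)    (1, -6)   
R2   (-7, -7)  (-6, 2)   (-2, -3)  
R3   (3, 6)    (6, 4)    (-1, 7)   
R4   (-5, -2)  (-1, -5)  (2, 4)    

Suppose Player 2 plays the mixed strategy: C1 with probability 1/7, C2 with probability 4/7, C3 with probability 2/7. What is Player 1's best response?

Compute Player 1's expected payoff from each pure strategy against the given mix.
R1: (1/7)·(-6) + (4/7)·4 + (2/7)·1 = 12/7
R2: (1/7)·(-7) + (4/7)·(-6) + (2/7)·(-2) = -5
R3: (1/7)·3 + (4/7)·6 + (2/7)·(-1) = 25/7
R4: (1/7)·(-5) + (4/7)·(-1) + (2/7)·2 = -5/7
Highest expected payoff is 25/7, from R3.

R3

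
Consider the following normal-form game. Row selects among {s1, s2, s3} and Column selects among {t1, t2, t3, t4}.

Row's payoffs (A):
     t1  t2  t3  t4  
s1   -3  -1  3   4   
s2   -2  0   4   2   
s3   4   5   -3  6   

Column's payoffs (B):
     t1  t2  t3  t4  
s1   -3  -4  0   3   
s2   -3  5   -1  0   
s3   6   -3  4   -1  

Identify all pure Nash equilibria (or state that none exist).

Find each player's best response to every opponent strategy; NE are the intersections.
Row's best responses — vs t1: s3 (payoff 4); vs t2: s3 (payoff 5); vs t3: s2 (payoff 4); vs t4: s3 (payoff 6).
Column's best responses — vs s1: t4 (payoff 3); vs s2: t2 (payoff 5); vs s3: t1 (payoff 6).
The only mutual best response is (s3, t1); neither player gains by switching there.

(s3, t1)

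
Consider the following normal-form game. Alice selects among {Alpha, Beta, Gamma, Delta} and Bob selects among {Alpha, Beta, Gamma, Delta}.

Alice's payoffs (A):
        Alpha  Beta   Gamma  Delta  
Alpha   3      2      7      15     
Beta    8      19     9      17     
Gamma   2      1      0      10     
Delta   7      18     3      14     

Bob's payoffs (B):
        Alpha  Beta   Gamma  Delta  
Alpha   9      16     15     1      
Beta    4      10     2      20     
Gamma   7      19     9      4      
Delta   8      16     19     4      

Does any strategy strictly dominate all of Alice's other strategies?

Beta

Check whether one of Alice's strategies beats all alternatives regardless of what the opponent does.
Beta strictly dominates: vs Alpha: 8 > each of {3, 2, 7}; vs Beta: 19 > each of {2, 1, 18}; vs Gamma: 9 > each of {7, 0, 3}; vs Delta: 17 > each of {15, 10, 14}.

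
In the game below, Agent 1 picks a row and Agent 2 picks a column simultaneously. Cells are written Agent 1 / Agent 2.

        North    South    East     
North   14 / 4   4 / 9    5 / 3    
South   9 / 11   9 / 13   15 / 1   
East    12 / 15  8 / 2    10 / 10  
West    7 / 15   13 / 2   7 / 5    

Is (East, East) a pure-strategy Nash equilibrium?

No

Holding Agent 2 at East: Agent 1 gets 10 from East but could get 15 by switching to South. Agent 1 has a profitable deviation.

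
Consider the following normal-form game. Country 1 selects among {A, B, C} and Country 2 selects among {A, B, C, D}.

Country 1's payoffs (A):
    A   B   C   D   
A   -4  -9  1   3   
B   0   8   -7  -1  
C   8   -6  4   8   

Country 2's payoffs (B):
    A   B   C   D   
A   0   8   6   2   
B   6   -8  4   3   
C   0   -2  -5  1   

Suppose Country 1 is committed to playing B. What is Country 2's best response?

With Country 1 fixed at B, Country 2's payoffs are: A → 6, B → -8, C → 4, D → 3.
The maximum is 6, achieved by A.

A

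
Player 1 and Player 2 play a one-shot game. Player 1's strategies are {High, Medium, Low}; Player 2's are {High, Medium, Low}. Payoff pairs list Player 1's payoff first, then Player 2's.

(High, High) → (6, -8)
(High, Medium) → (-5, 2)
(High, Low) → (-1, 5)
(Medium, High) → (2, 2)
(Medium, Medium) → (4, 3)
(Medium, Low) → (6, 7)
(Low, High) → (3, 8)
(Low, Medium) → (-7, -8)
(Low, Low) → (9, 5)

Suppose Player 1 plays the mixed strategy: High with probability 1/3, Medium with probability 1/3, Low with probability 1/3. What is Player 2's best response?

Low

Compute Player 2's expected payoff from each pure strategy against the given mix.
High: (1/3)·(-8) + (1/3)·2 + (1/3)·8 = 2/3
Medium: (1/3)·2 + (1/3)·3 + (1/3)·(-8) = -1
Low: (1/3)·5 + (1/3)·7 + (1/3)·5 = 17/3
Highest expected payoff is 17/3, from Low.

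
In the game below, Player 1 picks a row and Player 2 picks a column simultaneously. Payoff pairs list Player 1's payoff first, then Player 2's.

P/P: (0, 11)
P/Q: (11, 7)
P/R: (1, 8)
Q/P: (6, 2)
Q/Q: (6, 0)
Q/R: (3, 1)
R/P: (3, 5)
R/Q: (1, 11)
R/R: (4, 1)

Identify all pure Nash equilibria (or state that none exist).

(Q, P)

Check mutual best responses: a cell is a NE iff neither player can gain by unilaterally deviating.
Player 1's best responses — vs P: Q (payoff 6); vs Q: P (payoff 11); vs R: R (payoff 4).
Player 2's best responses — vs P: P (payoff 11); vs Q: P (payoff 2); vs R: Q (payoff 11).
The only mutual best response is (Q, P); neither player gains by switching there.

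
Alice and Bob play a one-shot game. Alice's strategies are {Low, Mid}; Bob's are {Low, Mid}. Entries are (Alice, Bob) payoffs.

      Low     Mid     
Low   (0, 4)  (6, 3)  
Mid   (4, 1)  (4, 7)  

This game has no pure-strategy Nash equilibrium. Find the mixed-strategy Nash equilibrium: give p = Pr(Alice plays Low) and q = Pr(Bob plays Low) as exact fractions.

In a mixed NE each player is indifferent between their pure strategies, so the opponent's mix sets the indifference.
Bob indifferent between Low and Mid: p·4 + (1−p)·1 = p·3 + (1−p)·7 ⟹ 1 + 3p = 7 + (-4)p ⟹ p = 6/7.
Alice indifferent between Low and Mid: q·0 + (1−q)·6 = q·4 + (1−q)·4 ⟹ 6 + (-6)q = 4 + 0q ⟹ q = 1/3.

p = 6/7, q = 1/3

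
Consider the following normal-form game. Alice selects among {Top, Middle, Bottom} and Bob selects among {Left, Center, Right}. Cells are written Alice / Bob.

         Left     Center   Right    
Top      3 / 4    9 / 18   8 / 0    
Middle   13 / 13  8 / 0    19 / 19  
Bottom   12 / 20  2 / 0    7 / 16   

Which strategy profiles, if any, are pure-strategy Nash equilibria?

A profile is a Nash equilibrium when each player is best-responding to the other.
Alice's best responses — vs Left: Middle (payoff 13); vs Center: Top (payoff 9); vs Right: Middle (payoff 19).
Bob's best responses — vs Top: Center (payoff 18); vs Middle: Right (payoff 19); vs Bottom: Left (payoff 20).
Mutual best responses occur at (Top, Center) and (Middle, Right); at each, neither player gains by switching.

(Top, Center) and (Middle, Right)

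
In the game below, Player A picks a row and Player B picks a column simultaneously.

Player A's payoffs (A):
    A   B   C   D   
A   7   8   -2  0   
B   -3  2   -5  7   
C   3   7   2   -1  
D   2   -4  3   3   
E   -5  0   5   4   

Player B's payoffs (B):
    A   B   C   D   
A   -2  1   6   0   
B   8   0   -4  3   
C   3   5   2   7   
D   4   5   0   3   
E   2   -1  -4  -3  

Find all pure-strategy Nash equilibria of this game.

Find each player's best response to every opponent strategy; NE are the intersections.
Player A's best responses — vs A: A (payoff 7); vs B: A (payoff 8); vs C: E (payoff 5); vs D: B (payoff 7).
Player B's best responses — vs A: C (payoff 6); vs B: A (payoff 8); vs C: D (payoff 7); vs D: B (payoff 5); vs E: A (payoff 2).
No cell has both players best-responding. For instance, Player A's best reply to D is B, but against B Player B prefers A over D.

There is no pure-strategy Nash equilibrium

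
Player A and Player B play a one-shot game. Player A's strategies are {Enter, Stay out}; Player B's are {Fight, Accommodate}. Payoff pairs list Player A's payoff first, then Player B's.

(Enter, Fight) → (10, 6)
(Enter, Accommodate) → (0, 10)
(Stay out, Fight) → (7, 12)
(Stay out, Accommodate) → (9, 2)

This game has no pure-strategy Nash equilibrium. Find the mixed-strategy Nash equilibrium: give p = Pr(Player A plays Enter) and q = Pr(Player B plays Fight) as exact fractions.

p = 5/7, q = 3/4

Each player's mixing probability is pinned down by making the *other* player indifferent.
Player B indifferent between Fight and Accommodate: p·6 + (1−p)·12 = p·10 + (1−p)·2 ⟹ 12 + (-6)p = 2 + 8p ⟹ p = 5/7.
Player A indifferent between Enter and Stay out: q·10 + (1−q)·0 = q·7 + (1−q)·9 ⟹ 0 + 10q = 9 + (-2)q ⟹ q = 3/4.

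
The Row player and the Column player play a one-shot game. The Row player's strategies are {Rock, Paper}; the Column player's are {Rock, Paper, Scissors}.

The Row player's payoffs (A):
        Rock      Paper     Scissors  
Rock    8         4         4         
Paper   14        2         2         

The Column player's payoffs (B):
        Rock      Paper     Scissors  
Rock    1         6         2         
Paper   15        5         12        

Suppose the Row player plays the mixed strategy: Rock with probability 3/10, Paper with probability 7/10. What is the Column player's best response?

Rock

The Column player's best reply maximizes expected payoff against the mix.
Rock: (3/10)·1 + (7/10)·15 = 54/5
Paper: (3/10)·6 + (7/10)·5 = 53/10
Scissors: (3/10)·2 + (7/10)·12 = 9
Highest expected payoff is 54/5, from Rock.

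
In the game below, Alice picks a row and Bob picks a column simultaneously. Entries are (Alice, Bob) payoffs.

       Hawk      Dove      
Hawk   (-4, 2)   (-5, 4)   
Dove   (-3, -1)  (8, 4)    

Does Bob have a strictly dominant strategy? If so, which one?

Dove

Check whether one of Bob's strategies beats all alternatives regardless of what the opponent does.
Dove strictly dominates: vs Hawk: 4 > 2; vs Dove: 4 > -1.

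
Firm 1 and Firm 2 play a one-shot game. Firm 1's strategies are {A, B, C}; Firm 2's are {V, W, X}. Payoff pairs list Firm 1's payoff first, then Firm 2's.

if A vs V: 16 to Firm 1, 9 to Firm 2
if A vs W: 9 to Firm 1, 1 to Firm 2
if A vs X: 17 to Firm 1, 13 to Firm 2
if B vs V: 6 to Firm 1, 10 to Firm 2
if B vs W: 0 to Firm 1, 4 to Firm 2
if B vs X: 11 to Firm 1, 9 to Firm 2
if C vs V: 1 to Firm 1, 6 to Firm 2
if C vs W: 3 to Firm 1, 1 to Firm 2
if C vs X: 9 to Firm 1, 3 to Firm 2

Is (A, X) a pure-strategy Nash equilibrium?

Yes

Holding Firm 2 at X: Firm 1 gets 17 from A, versus 11 from B, 9 from C. No profitable deviation for Firm 1.
Holding Firm 1 at A: Firm 2 gets 13 from X, versus 9 from V, 1 from W. No profitable deviation for Firm 2 either.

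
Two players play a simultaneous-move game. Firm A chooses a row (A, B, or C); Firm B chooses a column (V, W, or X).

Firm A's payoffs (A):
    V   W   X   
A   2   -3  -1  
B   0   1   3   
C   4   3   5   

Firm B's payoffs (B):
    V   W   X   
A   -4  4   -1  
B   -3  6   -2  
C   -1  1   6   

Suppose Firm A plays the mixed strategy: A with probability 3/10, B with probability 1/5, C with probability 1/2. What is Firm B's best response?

W

Firm B's best reply maximizes expected payoff against the mix.
V: (3/10)·(-4) + (1/5)·(-3) + (1/2)·(-1) = -23/10
W: (3/10)·4 + (1/5)·6 + (1/2)·1 = 29/10
X: (3/10)·(-1) + (1/5)·(-2) + (1/2)·6 = 23/10
Highest expected payoff is 29/10, from W.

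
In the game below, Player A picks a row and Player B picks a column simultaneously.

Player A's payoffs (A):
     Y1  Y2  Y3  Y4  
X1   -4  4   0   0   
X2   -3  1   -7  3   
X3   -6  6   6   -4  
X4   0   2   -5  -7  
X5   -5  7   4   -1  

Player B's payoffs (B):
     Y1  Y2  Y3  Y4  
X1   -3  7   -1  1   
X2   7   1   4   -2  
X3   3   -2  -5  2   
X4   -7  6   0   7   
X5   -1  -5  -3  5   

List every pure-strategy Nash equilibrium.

There is no pure-strategy Nash equilibrium

A profile is a Nash equilibrium when each player is best-responding to the other.
Player A's best responses — vs Y1: X4 (payoff 0); vs Y2: X5 (payoff 7); vs Y3: X3 (payoff 6); vs Y4: X2 (payoff 3).
Player B's best responses — vs X1: Y2 (payoff 7); vs X2: Y1 (payoff 7); vs X3: Y1 (payoff 3); vs X4: Y4 (payoff 7); vs X5: Y4 (payoff 5).
No cell has both players best-responding. For instance, Player A's best reply to Y2 is X5, but against X5 Player B prefers Y4 over Y2.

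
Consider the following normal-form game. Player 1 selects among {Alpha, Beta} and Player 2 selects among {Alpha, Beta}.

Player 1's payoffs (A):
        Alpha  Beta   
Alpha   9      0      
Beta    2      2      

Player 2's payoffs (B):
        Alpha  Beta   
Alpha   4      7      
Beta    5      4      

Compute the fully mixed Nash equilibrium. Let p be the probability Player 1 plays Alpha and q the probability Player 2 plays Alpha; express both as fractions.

p = 1/4, q = 2/9

Each player's mixing probability is pinned down by making the *other* player indifferent.
Player 2 indifferent between Alpha and Beta: p·4 + (1−p)·5 = p·7 + (1−p)·4 ⟹ 5 + (-1)p = 4 + 3p ⟹ p = 1/4.
Player 1 indifferent between Alpha and Beta: q·9 + (1−q)·0 = q·2 + (1−q)·2 ⟹ 0 + 9q = 2 + 0q ⟹ q = 2/9.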